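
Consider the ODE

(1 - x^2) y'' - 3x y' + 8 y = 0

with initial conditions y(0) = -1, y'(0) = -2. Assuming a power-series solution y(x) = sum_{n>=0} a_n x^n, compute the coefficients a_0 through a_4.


Ansatz: y(x) = sum_{n>=0} a_n x^n, so y'(x) = sum_{n>=1} n a_n x^(n-1) and y''(x) = sum_{n>=2} n(n-1) a_n x^(n-2).
Substitute into P(x) y'' + Q(x) y' + R(x) y = 0 with P(x) = 1 - x^2, Q(x) = -3x, R(x) = 8, and match powers of x.
Initial conditions: a_0 = -1, a_1 = -2.
Setting the coefficient of each power of x to zero and solving order by order (substituting the coefficients already found):
  x^0: 2 a_2 + 8 a_0 = 0  ->  2 a_2 = -8 a_0 = 8  ->  a_2 = 4
  x^1: 6 a_3 + 5 a_1 = 0  ->  6 a_3 = -5 a_1 = 10  ->  a_3 = 5/3
  x^2: 12 a_4 = 0  ->  a_4 = 0
Truncated series: y(x) = -1 - 2 x + 4 x^2 + (5/3) x^3 + O(x^5).

a_0 = -1; a_1 = -2; a_2 = 4; a_3 = 5/3; a_4 = 0


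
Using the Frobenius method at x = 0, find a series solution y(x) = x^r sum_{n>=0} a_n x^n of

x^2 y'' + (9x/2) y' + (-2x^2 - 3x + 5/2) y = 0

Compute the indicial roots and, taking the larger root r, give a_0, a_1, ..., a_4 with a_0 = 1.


Write in Frobenius form y'' + (p(x)/x) y' + (q(x)/x^2) y = 0:
  p(x) = 9/2,  q(x) = -2x^2 - 3x + 5/2.
Indicial equation: r(r-1) + (9/2) r + (5/2) = 0 -> roots r_1 = -1, r_2 = -5/2.
Take r = r_1 = -1. Let y(x) = x^r sum_{n>=0} a_n x^n with a_0 = 1.
Substitute y = x^r sum a_n x^n and match x^{r+n}. The recurrence is
  D(n) a_n - 3 a_{n-1} - 2 a_{n-2} = 0,  where D(n) = (r+n)(r+n-1) + (9/2)(r+n) + (5/2).
  a_n = [3 a_{n-1} + 2 a_{n-2}] / D(n).
Since the indicial polynomial factors as (r - r_1)(r - r_2), D(n) = (r_1 + n - r_1)(r_1 + n - r_2) = n(n + 3/2).
Evaluating step by step (a_0 = 1):
  n = 1: D(1) = 1(1 + 3/2) = 5/2; numerator = 3(1) = 3; a_1 = (3)/(5/2) = 6/5
  n = 2: D(2) = 2(2 + 3/2) = 7; numerator = 3(6/5) + 2(1) = 28/5; a_2 = (28/5)/(7) = 4/5
  n = 3: D(3) = 3(3 + 3/2) = 27/2; numerator = 3(4/5) + 2(6/5) = 24/5; a_3 = (24/5)/(27/2) = 16/45
  n = 4: D(4) = 4(4 + 3/2) = 22; numerator = 3(16/45) + 2(4/5) = 8/3; a_4 = (8/3)/(22) = 4/33

r = -1; a_0 = 1; a_1 = 6/5; a_2 = 4/5; a_3 = 16/45; a_4 = 4/33


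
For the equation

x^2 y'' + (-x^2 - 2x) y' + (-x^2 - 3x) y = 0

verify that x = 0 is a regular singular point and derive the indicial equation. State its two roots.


Divide by x^2 to reach normal form y'' + P_1(x) y' + P_2(x) y = 0 with P_1(x) = -1 - 2/x and P_2(x) = -1 - 3/x.
x = 0 is a singular point because the y'-coefficient -1 - 2/x has a pole at x = 0 and the y-coefficient -1 - 3/x has a pole at x = 0.
It is a regular singular point because x P_1(x) = p(x) = -x - 2 and x^2 P_2(x) = q(x) = -x^2 - 3x are polynomials, hence analytic at x = 0.
p(0) = -2,  q(0) = 0.
Indicial equation: r(r-1) + p(0) r + q(0) = 0, i.e. r^2 + (p(0) - 1) r + q(0) = 0, i.e. r^2 - 3 r = 0.
Discriminant: (-3)^2 - 4(0) = 9, so r = (3 ± 3)/2.
Solving: r_1 = 3, r_2 = 0.

indicial: r^2 - 3 r = 0; roots r_1 = 3, r_2 = 0


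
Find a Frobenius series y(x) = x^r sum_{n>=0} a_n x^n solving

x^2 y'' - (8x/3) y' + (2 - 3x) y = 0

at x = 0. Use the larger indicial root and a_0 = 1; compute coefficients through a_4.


Write in Frobenius form y'' + (p(x)/x) y' + (q(x)/x^2) y = 0:
  p(x) = -8/3,  q(x) = 2 - 3x.
Indicial equation: r(r-1) + (-8/3) r + (2) = 0 -> roots r_1 = 3, r_2 = 2/3.
Take r = r_1 = 3. Let y(x) = x^r sum_{n>=0} a_n x^n with a_0 = 1.
Substitute y = x^r sum a_n x^n and match x^{r+n}. The recurrence is
  D(n) a_n - 3 a_{n-1} = 0,  where D(n) = (r+n)(r+n-1) + (-8/3)(r+n) + (2).
  a_n = 3 / D(n) * a_{n-1}.
Since the indicial polynomial factors as (r - r_1)(r - r_2), D(n) = (r_1 + n - r_1)(r_1 + n - r_2) = n(n + 7/3).
Evaluating step by step (a_0 = 1):
  n = 1: D(1) = 1(1 + 7/3) = 10/3; numerator = 3(1) = 3; a_1 = (3)/(10/3) = 9/10
  n = 2: D(2) = 2(2 + 7/3) = 26/3; numerator = 3(9/10) = 27/10; a_2 = (27/10)/(26/3) = 81/260
  n = 3: D(3) = 3(3 + 7/3) = 16; numerator = 3(81/260) = 243/260; a_3 = (243/260)/(16) = 243/4160
  n = 4: D(4) = 4(4 + 7/3) = 76/3; numerator = 3(243/4160) = 729/4160; a_4 = (729/4160)/(76/3) = 2187/316160

r = 3; a_0 = 1; a_1 = 9/10; a_2 = 81/260; a_3 = 243/4160; a_4 = 2187/316160


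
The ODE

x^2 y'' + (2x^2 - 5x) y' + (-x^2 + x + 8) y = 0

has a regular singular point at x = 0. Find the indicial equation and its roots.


Divide by x^2 to reach normal form y'' + P_1(x) y' + P_2(x) y = 0 with P_1(x) = 2 - 5/x and P_2(x) = -1 + 1/x + 8/x^2.
x = 0 is a singular point because the y'-coefficient 2 - 5/x has a pole at x = 0 and the y-coefficient -1 + 1/x + 8/x^2 has a pole at x = 0.
It is a regular singular point because x P_1(x) = p(x) = 2x - 5 and x^2 P_2(x) = q(x) = -x^2 + x + 8 are polynomials, hence analytic at x = 0.
p(0) = -5,  q(0) = 8.
Indicial equation: r(r-1) + p(0) r + q(0) = 0, i.e. r^2 + (p(0) - 1) r + q(0) = 0, i.e. r^2 - 6 r + 8 = 0.
Discriminant: (-6)^2 - 4(8) = 4, so r = (6 ± 2)/2.
Solving: r_1 = 4, r_2 = 2.

indicial: r^2 - 6 r + 8 = 0; roots r_1 = 4, r_2 = 2


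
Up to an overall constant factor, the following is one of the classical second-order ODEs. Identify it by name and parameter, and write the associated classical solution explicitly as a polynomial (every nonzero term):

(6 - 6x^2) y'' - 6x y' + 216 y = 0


All three coefficients share the factor 6; dividing through by 6 gives  (1 - x^2) y'' - x y' + 36 y = 0.
This matches the Chebyshev equation (1 - x^2) y'' - x y' + n^2 y = 0 (note the -x y' term, not -2x y') with n^2 = 36, so n = 6; the polynomial solution is T_6(x).
With y = sum_k a_k x^k, matching x^k gives (k+2)(k+1) a_{k+2} = (k^2 - n^2) a_k = (k - 6)(k + 6) a_k. The right side vanishes at k = 6, so the series with the parity of 6 terminates at degree 6.
Standard normalization: leading coefficient of T_n is 2^(n-1), so a_6 = 2^5 = 32. Work downward with a_k = (k+1)(k+2) a_{k+2} / ((k - 6)(k + 6)):
  a_4 = (5)(6)(32) / ((4 - 6)(4 + 6)) = 960/(-20) = -48
  a_2 = (3)(4)(-48) / ((2 - 6)(2 + 6)) = -576/(-32) = 18
  a_0 = (1)(2)(18) / ((0 - 6)(0 + 6)) = 36/(-36) = -1
Hence T_6(x) = 32 x^6 - 48 x^4 + 18 x^2 - 1.

T_6(x); series = 32 x^6 - 48 x^4 + 18 x^2 - 1


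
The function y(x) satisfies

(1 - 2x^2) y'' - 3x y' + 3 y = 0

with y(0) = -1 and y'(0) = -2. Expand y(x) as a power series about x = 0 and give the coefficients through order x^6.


Ansatz: y(x) = sum_{n>=0} a_n x^n, so y'(x) = sum_{n>=1} n a_n x^(n-1) and y''(x) = sum_{n>=2} n(n-1) a_n x^(n-2).
Substitute into P(x) y'' + Q(x) y' + R(x) y = 0 with P(x) = 1 - 2x^2, Q(x) = -3x, R(x) = 3, and match powers of x.
Initial conditions: a_0 = -1, a_1 = -2.
Setting the coefficient of each power of x to zero and solving order by order (substituting the coefficients already found):
  x^0: 2 a_2 + 3 a_0 = 0  ->  2 a_2 = -3 a_0 = 3  ->  a_2 = 3/2
  x^1: 6 a_3 = 0  ->  a_3 = 0
  x^2: 12 a_4 - 7 a_2 = 0  ->  12 a_4 = 7 a_2 = 21/2  ->  a_4 = 7/8
  x^3: 20 a_5 - 18 a_3 = 0  ->  20 a_5 = 18 a_3 = 0  ->  a_5 = 0
  x^4: 30 a_6 - 33 a_4 = 0  ->  30 a_6 = 33 a_4 = 231/8  ->  a_6 = 77/80
Truncated series: y(x) = -1 - 2 x + (3/2) x^2 + (7/8) x^4 + (77/80) x^6 + O(x^7).

a_0 = -1; a_1 = -2; a_2 = 3/2; a_3 = 0; a_4 = 7/8; a_5 = 0; a_6 = 77/80


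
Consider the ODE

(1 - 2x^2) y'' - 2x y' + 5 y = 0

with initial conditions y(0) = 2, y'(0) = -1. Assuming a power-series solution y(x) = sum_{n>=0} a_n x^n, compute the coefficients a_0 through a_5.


Ansatz: y(x) = sum_{n>=0} a_n x^n, so y'(x) = sum_{n>=1} n a_n x^(n-1) and y''(x) = sum_{n>=2} n(n-1) a_n x^(n-2).
Substitute into P(x) y'' + Q(x) y' + R(x) y = 0 with P(x) = 1 - 2x^2, Q(x) = -2x, R(x) = 5, and match powers of x.
Initial conditions: a_0 = 2, a_1 = -1.
Setting the coefficient of each power of x to zero and solving order by order (substituting the coefficients already found):
  x^0: 2 a_2 + 5 a_0 = 0  ->  2 a_2 = -5 a_0 = -10  ->  a_2 = -5
  x^1: 6 a_3 + 3 a_1 = 0  ->  6 a_3 = -3 a_1 = 3  ->  a_3 = 1/2
  x^2: 12 a_4 - 3 a_2 = 0  ->  12 a_4 = 3 a_2 = -15  ->  a_4 = -5/4
  x^3: 20 a_5 - 13 a_3 = 0  ->  20 a_5 = 13 a_3 = 13/2  ->  a_5 = 13/40
Truncated series: y(x) = 2 - x - 5 x^2 + (1/2) x^3 - (5/4) x^4 + (13/40) x^5 + O(x^6).

a_0 = 2; a_1 = -1; a_2 = -5; a_3 = 1/2; a_4 = -5/4; a_5 = 13/40


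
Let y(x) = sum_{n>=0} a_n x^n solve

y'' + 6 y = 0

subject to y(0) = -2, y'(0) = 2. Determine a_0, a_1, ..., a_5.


Ansatz: y(x) = sum_{n>=0} a_n x^n, so y'(x) = sum_{n>=1} n a_n x^(n-1) and y''(x) = sum_{n>=2} n(n-1) a_n x^(n-2).
Substitute into P(x) y'' + Q(x) y' + R(x) y = 0 with P(x) = 1, Q(x) = 0, R(x) = 6, and match powers of x.
Initial conditions: a_0 = -2, a_1 = 2.
Setting the coefficient of each power of x to zero and solving order by order (substituting the coefficients already found):
  x^0: 2 a_2 + 6 a_0 = 0  ->  2 a_2 = -6 a_0 = 12  ->  a_2 = 6
  x^1: 6 a_3 + 6 a_1 = 0  ->  6 a_3 = -6 a_1 = -12  ->  a_3 = -2
  x^2: 12 a_4 + 6 a_2 = 0  ->  12 a_4 = -6 a_2 = -36  ->  a_4 = -3
  x^3: 20 a_5 + 6 a_3 = 0  ->  20 a_5 = -6 a_3 = 12  ->  a_5 = 3/5
Truncated series: y(x) = -2 + 2 x + 6 x^2 - 2 x^3 - 3 x^4 + (3/5) x^5 + O(x^6).

a_0 = -2; a_1 = 2; a_2 = 6; a_3 = -2; a_4 = -3; a_5 = 3/5


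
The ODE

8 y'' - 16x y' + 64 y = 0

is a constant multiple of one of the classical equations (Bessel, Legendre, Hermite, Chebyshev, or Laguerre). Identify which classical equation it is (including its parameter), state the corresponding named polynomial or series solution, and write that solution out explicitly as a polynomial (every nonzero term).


All three coefficients share the factor 8; dividing through by 8 gives  y'' - 2x y' + 8 y = 0.
This matches the Hermite equation y'' - 2x y' + 2n y = 0 with 2n = 8, so n = 4; the polynomial solution is H_4(x).
With y = sum_k a_k x^k, matching x^k gives (k+2)(k+1) a_{k+2} = 2(k - n) a_k = 2(k - 4) a_k. The right side vanishes at k = 4, so the series with the parity of 4 terminates at degree 4.
Standard normalization: leading coefficient of H_n is 2^n, so a_4 = 2^4 = 16. Work downward with a_k = (k+1)(k+2) a_{k+2} / (2(k - n)):
  a_2 = (3)(4)(16) / (2(2 - 4)) = 192/(-4) = -48
  a_0 = (1)(2)(-48) / (2(0 - 4)) = -96/(-8) = 12
Hence H_4(x) = 16 x^4 - 48 x^2 + 12.

H_4(x); series = 16 x^4 - 48 x^2 + 12


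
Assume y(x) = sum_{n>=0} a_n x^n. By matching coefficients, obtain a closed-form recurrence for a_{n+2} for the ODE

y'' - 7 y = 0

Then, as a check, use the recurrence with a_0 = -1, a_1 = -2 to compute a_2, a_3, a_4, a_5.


Substitute y = sum_n a_n x^n into y'' + (const) y = 0.
y''(x) = sum_{n>=0} (n+2)(n+1) a_{n+2} x^n.
The ODE becomes sum_n [(n+2)(n+1) a_{n+2} - 7 a_n] x^n = 0.
Setting each coefficient to zero gives the recurrence:
  (n+2)(n+1) a_{n+2} - 7 a_n = 0,
  a_{n+2} = 7 / ((n+1)(n+2)) a_n.

Check with a_0 = -1, a_1 = -2 (apply the recurrence for n = 0, 1, 2, 3): a_0 = -1, a_1 = -2, a_2 = -7/2, a_3 = -7/3, a_4 = -49/24, a_5 = -49/60.

a_{n+2} = 7/((n+1)(n+2)) * a_n; check: a_0 = -1, a_1 = -2, a_2 = -7/2, a_3 = -7/3, a_4 = -49/24, a_5 = -49/60


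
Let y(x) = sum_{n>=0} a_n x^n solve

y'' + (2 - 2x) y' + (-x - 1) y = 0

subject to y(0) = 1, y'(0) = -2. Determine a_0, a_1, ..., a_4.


Ansatz: y(x) = sum_{n>=0} a_n x^n, so y'(x) = sum_{n>=1} n a_n x^(n-1) and y''(x) = sum_{n>=2} n(n-1) a_n x^(n-2).
Substitute into P(x) y'' + Q(x) y' + R(x) y = 0 with P(x) = 1, Q(x) = 2 - 2x, R(x) = -x - 1, and match powers of x.
Initial conditions: a_0 = 1, a_1 = -2.
Setting the coefficient of each power of x to zero and solving order by order (substituting the coefficients already found):
  x^0: 2 a_2 + 2 a_1 - a_0 = 0  ->  2 a_2 = -2 a_1 + a_0 = 5  ->  a_2 = 5/2
  x^1: 6 a_3 + 4 a_2 - 3 a_1 - a_0 = 0  ->  6 a_3 = -4 a_2 + 3 a_1 + a_0 = -15  ->  a_3 = -5/2
  x^2: 12 a_4 + 6 a_3 - 5 a_2 - a_1 = 0  ->  12 a_4 = -6 a_3 + 5 a_2 + a_1 = 51/2  ->  a_4 = 17/8
Truncated series: y(x) = 1 - 2 x + (5/2) x^2 - (5/2) x^3 + (17/8) x^4 + O(x^5).

a_0 = 1; a_1 = -2; a_2 = 5/2; a_3 = -5/2; a_4 = 17/8


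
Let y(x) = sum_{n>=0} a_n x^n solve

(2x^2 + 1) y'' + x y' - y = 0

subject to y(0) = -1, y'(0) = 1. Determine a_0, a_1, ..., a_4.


Ansatz: y(x) = sum_{n>=0} a_n x^n, so y'(x) = sum_{n>=1} n a_n x^(n-1) and y''(x) = sum_{n>=2} n(n-1) a_n x^(n-2).
Substitute into P(x) y'' + Q(x) y' + R(x) y = 0 with P(x) = 2x^2 + 1, Q(x) = x, R(x) = -1, and match powers of x.
Initial conditions: a_0 = -1, a_1 = 1.
Setting the coefficient of each power of x to zero and solving order by order (substituting the coefficients already found):
  x^0: 2 a_2 - a_0 = 0  ->  2 a_2 = a_0 = -1  ->  a_2 = -1/2
  x^1: 6 a_3 = 0  ->  a_3 = 0
  x^2: 12 a_4 + 5 a_2 = 0  ->  12 a_4 = -5 a_2 = 5/2  ->  a_4 = 5/24
Truncated series: y(x) = -1 + x - (1/2) x^2 + (5/24) x^4 + O(x^5).

a_0 = -1; a_1 = 1; a_2 = -1/2; a_3 = 0; a_4 = 5/24


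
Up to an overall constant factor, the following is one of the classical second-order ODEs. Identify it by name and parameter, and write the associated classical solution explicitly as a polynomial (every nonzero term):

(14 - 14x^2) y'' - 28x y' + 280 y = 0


All three coefficients share the factor 14; dividing through by 14 gives  (1 - x^2) y'' - 2x y' + 20 y = 0.
This matches the Legendre equation (1 - x^2) y'' - 2x y' + n(n+1) y = 0 (note the -2x y' term) with n(n+1) = 20, so n = 4; the polynomial solution is P_4(x).
With y = sum_k a_k x^k, matching x^k gives (k+2)(k+1) a_{k+2} = [k(k+1) - n(n+1)] a_k = (k - 4)(k + 5) a_k. The right side vanishes at k = 4, so the series with the parity of 4 terminates at degree 4.
Standard normalization (P_n(1) = 1): leading coefficient (2n)!/(2^n (n!)^2) = 40320/(16*576) = 35/8, so a_4 = 35/8. Work downward with a_k = (k+1)(k+2) a_{k+2} / ((k - 4)(k + 5)):
  a_2 = (3)(4)(35/8) / ((2 - 4)(2 + 5)) = (105/2)/(-14) = -15/4
  a_0 = (1)(2)(-15/4) / ((0 - 4)(0 + 5)) = (-15/2)/(-20) = 3/8
Hence P_4(x) = 35 x^4/8 - 15 x^2/4 + 3/8.

P_4(x); series = 35 x^4/8 - 15 x^2/4 + 3/8


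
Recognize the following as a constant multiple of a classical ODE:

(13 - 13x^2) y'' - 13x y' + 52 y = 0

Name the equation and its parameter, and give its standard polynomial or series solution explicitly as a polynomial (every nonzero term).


All three coefficients share the factor 13; dividing through by 13 gives  (1 - x^2) y'' - x y' + 4 y = 0.
This matches the Chebyshev equation (1 - x^2) y'' - x y' + n^2 y = 0 (note the -x y' term, not -2x y') with n^2 = 4, so n = 2; the polynomial solution is T_2(x).
With y = sum_k a_k x^k, matching x^k gives (k+2)(k+1) a_{k+2} = (k^2 - n^2) a_k = (k - 2)(k + 2) a_k. The right side vanishes at k = 2, so the series with the parity of 2 terminates at degree 2.
Standard normalization: leading coefficient of T_n is 2^(n-1), so a_2 = 2^1 = 2. Work downward with a_k = (k+1)(k+2) a_{k+2} / ((k - 2)(k + 2)):
  a_0 = (1)(2)(2) / ((0 - 2)(0 + 2)) = 4/(-4) = -1
Hence T_2(x) = 2 x^2 - 1.

T_2(x); series = 2 x^2 - 1


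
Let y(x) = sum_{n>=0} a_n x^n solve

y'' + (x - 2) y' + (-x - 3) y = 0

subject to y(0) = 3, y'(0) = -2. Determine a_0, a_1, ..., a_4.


Ansatz: y(x) = sum_{n>=0} a_n x^n, so y'(x) = sum_{n>=1} n a_n x^(n-1) and y''(x) = sum_{n>=2} n(n-1) a_n x^(n-2).
Substitute into P(x) y'' + Q(x) y' + R(x) y = 0 with P(x) = 1, Q(x) = x - 2, R(x) = -x - 3, and match powers of x.
Initial conditions: a_0 = 3, a_1 = -2.
Setting the coefficient of each power of x to zero and solving order by order (substituting the coefficients already found):
  x^0: 2 a_2 - 2 a_1 - 3 a_0 = 0  ->  2 a_2 = 2 a_1 + 3 a_0 = 5  ->  a_2 = 5/2
  x^1: 6 a_3 - 4 a_2 - 2 a_1 - a_0 = 0  ->  6 a_3 = 4 a_2 + 2 a_1 + a_0 = 9  ->  a_3 = 3/2
  x^2: 12 a_4 - 6 a_3 - a_2 - a_1 = 0  ->  12 a_4 = 6 a_3 + a_2 + a_1 = 19/2  ->  a_4 = 19/24
Truncated series: y(x) = 3 - 2 x + (5/2) x^2 + (3/2) x^3 + (19/24) x^4 + O(x^5).

a_0 = 3; a_1 = -2; a_2 = 5/2; a_3 = 3/2; a_4 = 19/24


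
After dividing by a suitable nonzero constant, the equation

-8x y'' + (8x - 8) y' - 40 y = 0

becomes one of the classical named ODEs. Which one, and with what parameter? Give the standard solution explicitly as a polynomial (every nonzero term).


All three coefficients share the factor -8; dividing through by -8 gives  x y'' + (1 - x) y' + 5 y = 0.
This matches the Laguerre equation x y'' + (1 - x) y' + n y = 0 with n = 5; the polynomial solution is L_5(x).
With y = sum_k a_k x^k, matching x^k gives (k+1)k a_{k+1} + (k+1) a_{k+1} - k a_k + n a_k = 0, i.e. (k+1)^2 a_{k+1} = (k - n) a_k = (k - 5) a_k. The right side vanishes at k = 5, so the series terminates at degree 5.
Standard normalization L_n(0) = 1 gives a_0 = 1. Work upward with a_{k+1} = (k - 5) a_k / (k+1)^2:
  a_1 = (0 - 5)(1) / 1^2 = -5/1 = -5
  a_2 = (1 - 5)(-5) / 2^2 = 20/4 = 5
  a_3 = (2 - 5)(5) / 3^2 = -15/9 = -5/3
  a_4 = (3 - 5)(-5/3) / 4^2 = (10/3)/16 = 5/24
  a_5 = (4 - 5)(5/24) / 5^2 = (-5/24)/25 = -1/120
Hence L_5(x) = -x^5/120 + 5 x^4/24 - 5 x^3/3 + 5 x^2 - 5 x + 1.

L_5(x); series = -x^5/120 + 5 x^4/24 - 5 x^3/3 + 5 x^2 - 5 x + 1


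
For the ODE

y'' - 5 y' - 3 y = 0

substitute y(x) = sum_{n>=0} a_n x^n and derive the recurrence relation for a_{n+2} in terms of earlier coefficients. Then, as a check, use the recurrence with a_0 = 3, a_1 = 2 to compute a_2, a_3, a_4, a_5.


Substitute y = sum_n a_n x^n.
y''(x) has coefficient (n+2)(n+1) a_{n+2} at x^n;
-5 y'(x) has coefficient -5 (n+1) a_{n+1} at x^n;
-3 y(x) has coefficient -3 a_n at x^n.
Matching x^n: (n+2)(n+1) a_{n+2} - 5 (n+1) a_{n+1} - 3 a_n = 0.
Thus a_{n+2} = [5 (n+1) a_{n+1} + 3 a_n] / ((n+1)(n+2)).

Check with a_0 = 3, a_1 = 2 (apply the recurrence for n = 0, 1, 2, 3): a_0 = 3, a_1 = 2, a_2 = 19/2, a_3 = 101/6, a_4 = 281/12, a_5 = 3113/120.

a_(n+2) = [5 (n+1) a_(n+1) + 3 a_n] / ((n+1)(n+2)); check: a_0 = 3, a_1 = 2, a_2 = 19/2, a_3 = 101/6, a_4 = 281/12, a_5 = 3113/120


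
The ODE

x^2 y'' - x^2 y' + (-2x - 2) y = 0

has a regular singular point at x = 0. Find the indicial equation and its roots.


Divide by x^2 to reach normal form y'' + P_1(x) y' + P_2(x) y = 0 with P_1(x) = -1 and P_2(x) = -2/x - 2/x^2.
x = 0 is a singular point because the y-coefficient -2/x - 2/x^2 has a pole at x = 0.
It is a regular singular point because x P_1(x) = p(x) = -x and x^2 P_2(x) = q(x) = -2x - 2 are polynomials, hence analytic at x = 0.
p(0) = 0,  q(0) = -2.
Indicial equation: r(r-1) + p(0) r + q(0) = 0, i.e. r^2 + (p(0) - 1) r + q(0) = 0, i.e. r^2 - 1 r - 2 = 0.
Discriminant: (-1)^2 - 4(-2) = 9, so r = (1 ± 3)/2.
Solving: r_1 = 2, r_2 = -1.

indicial: r^2 - 1 r - 2 = 0; roots r_1 = 2, r_2 = -1


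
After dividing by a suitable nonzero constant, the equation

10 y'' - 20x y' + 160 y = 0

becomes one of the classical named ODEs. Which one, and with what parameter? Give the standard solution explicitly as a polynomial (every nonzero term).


All three coefficients share the factor 10; dividing through by 10 gives  y'' - 2x y' + 16 y = 0.
This matches the Hermite equation y'' - 2x y' + 2n y = 0 with 2n = 16, so n = 8; the polynomial solution is H_8(x).
With y = sum_k a_k x^k, matching x^k gives (k+2)(k+1) a_{k+2} = 2(k - n) a_k = 2(k - 8) a_k. The right side vanishes at k = 8, so the series with the parity of 8 terminates at degree 8.
Standard normalization: leading coefficient of H_n is 2^n, so a_8 = 2^8 = 256. Work downward with a_k = (k+1)(k+2) a_{k+2} / (2(k - n)):
  a_6 = (7)(8)(256) / (2(6 - 8)) = 14336/(-4) = -3584
  a_4 = (5)(6)(-3584) / (2(4 - 8)) = -107520/(-8) = 13440
  a_2 = (3)(4)(13440) / (2(2 - 8)) = 161280/(-12) = -13440
  a_0 = (1)(2)(-13440) / (2(0 - 8)) = -26880/(-16) = 1680
Hence H_8(x) = 256 x^8 - 3584 x^6 + 13440 x^4 - 13440 x^2 + 1680.

H_8(x); series = 256 x^8 - 3584 x^6 + 13440 x^4 - 13440 x^2 + 1680


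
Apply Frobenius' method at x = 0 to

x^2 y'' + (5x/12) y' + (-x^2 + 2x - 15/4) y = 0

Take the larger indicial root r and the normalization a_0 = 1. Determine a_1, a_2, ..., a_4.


Write in Frobenius form y'' + (p(x)/x) y' + (q(x)/x^2) y = 0:
  p(x) = 5/12,  q(x) = -x^2 + 2x - 15/4.
Indicial equation: r(r-1) + (5/12) r + (-15/4) = 0 -> roots r_1 = 9/4, r_2 = -5/3.
Take r = r_1 = 9/4. Let y(x) = x^r sum_{n>=0} a_n x^n with a_0 = 1.
Substitute y = x^r sum a_n x^n and match x^{r+n}. The recurrence is
  D(n) a_n + 2 a_{n-1} - 1 a_{n-2} = 0,  where D(n) = (r+n)(r+n-1) + (5/12)(r+n) + (-15/4).
  a_n = [-2 a_{n-1} + 1 a_{n-2}] / D(n).
Since the indicial polynomial factors as (r - r_1)(r - r_2), D(n) = (r_1 + n - r_1)(r_1 + n - r_2) = n(n + 47/12).
Evaluating step by step (a_0 = 1):
  n = 1: D(1) = 1(1 + 47/12) = 59/12; numerator = -2(1) = -2; a_1 = (-2)/(59/12) = -24/59
  n = 2: D(2) = 2(2 + 47/12) = 71/6; numerator = -2(-24/59) + 1(1) = 107/59; a_2 = (107/59)/(71/6) = 642/4189
  n = 3: D(3) = 3(3 + 47/12) = 83/4; numerator = -2(642/4189) + 1(-24/59) = -2988/4189; a_3 = (-2988/4189)/(83/4) = -144/4189
  n = 4: D(4) = 4(4 + 47/12) = 95/3; numerator = -2(-144/4189) + 1(642/4189) = 930/4189; a_4 = (930/4189)/(95/3) = 558/79591

r = 9/4; a_0 = 1; a_1 = -24/59; a_2 = 642/4189; a_3 = -144/4189; a_4 = 558/79591


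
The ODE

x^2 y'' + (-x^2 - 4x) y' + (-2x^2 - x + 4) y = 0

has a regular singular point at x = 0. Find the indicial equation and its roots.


Divide by x^2 to reach normal form y'' + P_1(x) y' + P_2(x) y = 0 with P_1(x) = -1 - 4/x and P_2(x) = -2 - 1/x + 4/x^2.
x = 0 is a singular point because the y'-coefficient -1 - 4/x has a pole at x = 0 and the y-coefficient -2 - 1/x + 4/x^2 has a pole at x = 0.
It is a regular singular point because x P_1(x) = p(x) = -x - 4 and x^2 P_2(x) = q(x) = -2x^2 - x + 4 are polynomials, hence analytic at x = 0.
p(0) = -4,  q(0) = 4.
Indicial equation: r(r-1) + p(0) r + q(0) = 0, i.e. r^2 + (p(0) - 1) r + q(0) = 0, i.e. r^2 - 5 r + 4 = 0.
Discriminant: (-5)^2 - 4(4) = 9, so r = (5 ± 3)/2.
Solving: r_1 = 4, r_2 = 1.

indicial: r^2 - 5 r + 4 = 0; roots r_1 = 4, r_2 = 1


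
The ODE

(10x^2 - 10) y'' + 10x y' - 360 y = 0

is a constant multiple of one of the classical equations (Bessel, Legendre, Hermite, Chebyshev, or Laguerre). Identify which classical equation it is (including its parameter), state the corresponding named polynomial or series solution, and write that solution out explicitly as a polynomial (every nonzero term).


All three coefficients share the factor -10; dividing through by -10 gives  (1 - x^2) y'' - x y' + 36 y = 0.
This matches the Chebyshev equation (1 - x^2) y'' - x y' + n^2 y = 0 (note the -x y' term, not -2x y') with n^2 = 36, so n = 6; the polynomial solution is T_6(x).
With y = sum_k a_k x^k, matching x^k gives (k+2)(k+1) a_{k+2} = (k^2 - n^2) a_k = (k - 6)(k + 6) a_k. The right side vanishes at k = 6, so the series with the parity of 6 terminates at degree 6.
Standard normalization: leading coefficient of T_n is 2^(n-1), so a_6 = 2^5 = 32. Work downward with a_k = (k+1)(k+2) a_{k+2} / ((k - 6)(k + 6)):
  a_4 = (5)(6)(32) / ((4 - 6)(4 + 6)) = 960/(-20) = -48
  a_2 = (3)(4)(-48) / ((2 - 6)(2 + 6)) = -576/(-32) = 18
  a_0 = (1)(2)(18) / ((0 - 6)(0 + 6)) = 36/(-36) = -1
Hence T_6(x) = 32 x^6 - 48 x^4 + 18 x^2 - 1.

T_6(x); series = 32 x^6 - 48 x^4 + 18 x^2 - 1


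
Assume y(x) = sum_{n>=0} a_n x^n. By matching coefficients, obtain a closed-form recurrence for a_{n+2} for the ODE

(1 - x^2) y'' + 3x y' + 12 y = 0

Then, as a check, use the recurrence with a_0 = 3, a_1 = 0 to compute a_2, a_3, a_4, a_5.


Substitute y = sum_n a_n x^n.
(1 - 1 x^2) y'' contributes (n+2)(n+1) a_{n+2} - n(n-1) a_n at x^n.
3 x y'(x) contributes 3 n a_n at x^n.
12 y(x) contributes 12 a_n at x^n.
Matching x^n: (n+2)(n+1) a_{n+2} + (-n(n-1) + 3 n + 12) a_n = 0.
Thus a_{n+2} = (n(n-1) - 3 n - 12) / ((n+1)(n+2)) * a_n.

Check with a_0 = 3, a_1 = 0 (apply the recurrence for n = 0, 1, 2, 3): a_0 = 3, a_1 = 0, a_2 = -18, a_3 = 0, a_4 = 24, a_5 = 0.

a_(n+2) = (n(n-1) - 3 n - 12) / ((n+1)(n+2)) * a_n; check: a_0 = 3, a_1 = 0, a_2 = -18, a_3 = 0, a_4 = 24, a_5 = 0


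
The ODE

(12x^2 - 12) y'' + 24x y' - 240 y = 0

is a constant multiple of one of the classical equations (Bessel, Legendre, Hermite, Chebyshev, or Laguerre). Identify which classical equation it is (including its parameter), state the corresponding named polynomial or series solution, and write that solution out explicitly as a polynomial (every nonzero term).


All three coefficients share the factor -12; dividing through by -12 gives  (1 - x^2) y'' - 2x y' + 20 y = 0.
This matches the Legendre equation (1 - x^2) y'' - 2x y' + n(n+1) y = 0 (note the -2x y' term) with n(n+1) = 20, so n = 4; the polynomial solution is P_4(x).
With y = sum_k a_k x^k, matching x^k gives (k+2)(k+1) a_{k+2} = [k(k+1) - n(n+1)] a_k = (k - 4)(k + 5) a_k. The right side vanishes at k = 4, so the series with the parity of 4 terminates at degree 4.
Standard normalization (P_n(1) = 1): leading coefficient (2n)!/(2^n (n!)^2) = 40320/(16*576) = 35/8, so a_4 = 35/8. Work downward with a_k = (k+1)(k+2) a_{k+2} / ((k - 4)(k + 5)):
  a_2 = (3)(4)(35/8) / ((2 - 4)(2 + 5)) = (105/2)/(-14) = -15/4
  a_0 = (1)(2)(-15/4) / ((0 - 4)(0 + 5)) = (-15/2)/(-20) = 3/8
Hence P_4(x) = 35 x^4/8 - 15 x^2/4 + 3/8.

P_4(x); series = 35 x^4/8 - 15 x^2/4 + 3/8


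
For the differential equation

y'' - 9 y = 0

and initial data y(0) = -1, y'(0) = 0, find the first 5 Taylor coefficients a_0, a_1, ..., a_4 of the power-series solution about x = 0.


Ansatz: y(x) = sum_{n>=0} a_n x^n, so y'(x) = sum_{n>=1} n a_n x^(n-1) and y''(x) = sum_{n>=2} n(n-1) a_n x^(n-2).
Substitute into P(x) y'' + Q(x) y' + R(x) y = 0 with P(x) = 1, Q(x) = 0, R(x) = -9, and match powers of x.
Initial conditions: a_0 = -1, a_1 = 0.
Setting the coefficient of each power of x to zero and solving order by order (substituting the coefficients already found):
  x^0: 2 a_2 - 9 a_0 = 0  ->  2 a_2 = 9 a_0 = -9  ->  a_2 = -9/2
  x^1: 6 a_3 - 9 a_1 = 0  ->  6 a_3 = 9 a_1 = 0  ->  a_3 = 0
  x^2: 12 a_4 - 9 a_2 = 0  ->  12 a_4 = 9 a_2 = -81/2  ->  a_4 = -27/8
Truncated series: y(x) = -1 - (9/2) x^2 - (27/8) x^4 + O(x^5).

a_0 = -1; a_1 = 0; a_2 = -9/2; a_3 = 0; a_4 = -27/8


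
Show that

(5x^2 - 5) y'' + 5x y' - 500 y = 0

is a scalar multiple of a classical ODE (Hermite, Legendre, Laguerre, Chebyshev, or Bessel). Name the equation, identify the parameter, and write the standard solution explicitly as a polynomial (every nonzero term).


All three coefficients share the factor -5; dividing through by -5 gives  (1 - x^2) y'' - x y' + 100 y = 0.
This matches the Chebyshev equation (1 - x^2) y'' - x y' + n^2 y = 0 (note the -x y' term, not -2x y') with n^2 = 100, so n = 10; the polynomial solution is T_10(x).
With y = sum_k a_k x^k, matching x^k gives (k+2)(k+1) a_{k+2} = (k^2 - n^2) a_k = (k - 10)(k + 10) a_k. The right side vanishes at k = 10, so the series with the parity of 10 terminates at degree 10.
Standard normalization: leading coefficient of T_n is 2^(n-1), so a_10 = 2^9 = 512. Work downward with a_k = (k+1)(k+2) a_{k+2} / ((k - 10)(k + 10)):
  a_8 = (9)(10)(512) / ((8 - 10)(8 + 10)) = 46080/(-36) = -1280
  a_6 = (7)(8)(-1280) / ((6 - 10)(6 + 10)) = -71680/(-64) = 1120
  a_4 = (5)(6)(1120) / ((4 - 10)(4 + 10)) = 33600/(-84) = -400
  a_2 = (3)(4)(-400) / ((2 - 10)(2 + 10)) = -4800/(-96) = 50
  a_0 = (1)(2)(50) / ((0 - 10)(0 + 10)) = 100/(-100) = -1
Hence T_10(x) = 512 x^10 - 1280 x^8 + 1120 x^6 - 400 x^4 + 50 x^2 - 1.

T_10(x); series = 512 x^10 - 1280 x^8 + 1120 x^6 - 400 x^4 + 50 x^2 - 1


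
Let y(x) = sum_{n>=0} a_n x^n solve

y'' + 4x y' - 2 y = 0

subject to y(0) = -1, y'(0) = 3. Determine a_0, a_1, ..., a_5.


Ansatz: y(x) = sum_{n>=0} a_n x^n, so y'(x) = sum_{n>=1} n a_n x^(n-1) and y''(x) = sum_{n>=2} n(n-1) a_n x^(n-2).
Substitute into P(x) y'' + Q(x) y' + R(x) y = 0 with P(x) = 1, Q(x) = 4x, R(x) = -2, and match powers of x.
Initial conditions: a_0 = -1, a_1 = 3.
Setting the coefficient of each power of x to zero and solving order by order (substituting the coefficients already found):
  x^0: 2 a_2 - 2 a_0 = 0  ->  2 a_2 = 2 a_0 = -2  ->  a_2 = -1
  x^1: 6 a_3 + 2 a_1 = 0  ->  6 a_3 = -2 a_1 = -6  ->  a_3 = -1
  x^2: 12 a_4 + 6 a_2 = 0  ->  12 a_4 = -6 a_2 = 6  ->  a_4 = 1/2
  x^3: 20 a_5 + 10 a_3 = 0  ->  20 a_5 = -10 a_3 = 10  ->  a_5 = 1/2
Truncated series: y(x) = -1 + 3 x - x^2 - x^3 + (1/2) x^4 + (1/2) x^5 + O(x^6).

a_0 = -1; a_1 = 3; a_2 = -1; a_3 = -1; a_4 = 1/2; a_5 = 1/2


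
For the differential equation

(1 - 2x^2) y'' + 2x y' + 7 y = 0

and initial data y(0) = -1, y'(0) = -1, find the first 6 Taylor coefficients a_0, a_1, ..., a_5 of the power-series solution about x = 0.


Ansatz: y(x) = sum_{n>=0} a_n x^n, so y'(x) = sum_{n>=1} n a_n x^(n-1) and y''(x) = sum_{n>=2} n(n-1) a_n x^(n-2).
Substitute into P(x) y'' + Q(x) y' + R(x) y = 0 with P(x) = 1 - 2x^2, Q(x) = 2x, R(x) = 7, and match powers of x.
Initial conditions: a_0 = -1, a_1 = -1.
Setting the coefficient of each power of x to zero and solving order by order (substituting the coefficients already found):
  x^0: 2 a_2 + 7 a_0 = 0  ->  2 a_2 = -7 a_0 = 7  ->  a_2 = 7/2
  x^1: 6 a_3 + 9 a_1 = 0  ->  6 a_3 = -9 a_1 = 9  ->  a_3 = 3/2
  x^2: 12 a_4 + 7 a_2 = 0  ->  12 a_4 = -7 a_2 = -49/2  ->  a_4 = -49/24
  x^3: 20 a_5 + a_3 = 0  ->  20 a_5 = -a_3 = -3/2  ->  a_5 = -3/40
Truncated series: y(x) = -1 - x + (7/2) x^2 + (3/2) x^3 - (49/24) x^4 - (3/40) x^5 + O(x^6).

a_0 = -1; a_1 = -1; a_2 = 7/2; a_3 = 3/2; a_4 = -49/24; a_5 = -3/40


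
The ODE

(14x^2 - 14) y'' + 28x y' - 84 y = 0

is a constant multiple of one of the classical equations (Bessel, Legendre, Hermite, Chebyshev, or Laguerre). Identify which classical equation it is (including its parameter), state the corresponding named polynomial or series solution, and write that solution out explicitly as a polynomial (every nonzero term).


All three coefficients share the factor -14; dividing through by -14 gives  (1 - x^2) y'' - 2x y' + 6 y = 0.
This matches the Legendre equation (1 - x^2) y'' - 2x y' + n(n+1) y = 0 (note the -2x y' term) with n(n+1) = 6, so n = 2; the polynomial solution is P_2(x).
With y = sum_k a_k x^k, matching x^k gives (k+2)(k+1) a_{k+2} = [k(k+1) - n(n+1)] a_k = (k - 2)(k + 3) a_k. The right side vanishes at k = 2, so the series with the parity of 2 terminates at degree 2.
Standard normalization (P_n(1) = 1): leading coefficient (2n)!/(2^n (n!)^2) = 24/(4*4) = 3/2, so a_2 = 3/2. Work downward with a_k = (k+1)(k+2) a_{k+2} / ((k - 2)(k + 3)):
  a_0 = (1)(2)(3/2) / ((0 - 2)(0 + 3)) = 3/(-6) = -1/2
Hence P_2(x) = 3 x^2/2 - 1/2.

P_2(x); series = 3 x^2/2 - 1/2


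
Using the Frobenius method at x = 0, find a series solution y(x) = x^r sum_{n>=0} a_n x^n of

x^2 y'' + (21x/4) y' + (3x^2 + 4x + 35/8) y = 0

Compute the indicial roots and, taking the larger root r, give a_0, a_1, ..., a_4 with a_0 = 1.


Write in Frobenius form y'' + (p(x)/x) y' + (q(x)/x^2) y = 0:
  p(x) = 21/4,  q(x) = 3x^2 + 4x + 35/8.
Indicial equation: r(r-1) + (21/4) r + (35/8) = 0 -> roots r_1 = -7/4, r_2 = -5/2.
Take r = r_1 = -7/4. Let y(x) = x^r sum_{n>=0} a_n x^n with a_0 = 1.
Substitute y = x^r sum a_n x^n and match x^{r+n}. The recurrence is
  D(n) a_n + 4 a_{n-1} + 3 a_{n-2} = 0,  where D(n) = (r+n)(r+n-1) + (21/4)(r+n) + (35/8).
  a_n = [-4 a_{n-1} - 3 a_{n-2}] / D(n).
Since the indicial polynomial factors as (r - r_1)(r - r_2), D(n) = (r_1 + n - r_1)(r_1 + n - r_2) = n(n + 3/4).
Evaluating step by step (a_0 = 1):
  n = 1: D(1) = 1(1 + 3/4) = 7/4; numerator = -4(1) = -4; a_1 = (-4)/(7/4) = -16/7
  n = 2: D(2) = 2(2 + 3/4) = 11/2; numerator = -4(-16/7) - 3(1) = 43/7; a_2 = (43/7)/(11/2) = 86/77
  n = 3: D(3) = 3(3 + 3/4) = 45/4; numerator = -4(86/77) - 3(-16/7) = 184/77; a_3 = (184/77)/(45/4) = 736/3465
  n = 4: D(4) = 4(4 + 3/4) = 19; numerator = -4(736/3465) - 3(86/77) = -14554/3465; a_4 = (-14554/3465)/(19) = -766/3465

r = -7/4; a_0 = 1; a_1 = -16/7; a_2 = 86/77; a_3 = 736/3465; a_4 = -766/3465


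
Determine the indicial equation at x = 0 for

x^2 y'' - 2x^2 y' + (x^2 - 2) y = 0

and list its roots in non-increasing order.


Divide by x^2 to reach normal form y'' + P_1(x) y' + P_2(x) y = 0 with P_1(x) = -2 and P_2(x) = 1 - 2/x^2.
x = 0 is a singular point because the y-coefficient 1 - 2/x^2 has a pole at x = 0.
It is a regular singular point because x P_1(x) = p(x) = -2x and x^2 P_2(x) = q(x) = x^2 - 2 are polynomials, hence analytic at x = 0.
p(0) = 0,  q(0) = -2.
Indicial equation: r(r-1) + p(0) r + q(0) = 0, i.e. r^2 + (p(0) - 1) r + q(0) = 0, i.e. r^2 - 1 r - 2 = 0.
Discriminant: (-1)^2 - 4(-2) = 9, so r = (1 ± 3)/2.
Solving: r_1 = 2, r_2 = -1.

indicial: r^2 - 1 r - 2 = 0; roots r_1 = 2, r_2 = -1


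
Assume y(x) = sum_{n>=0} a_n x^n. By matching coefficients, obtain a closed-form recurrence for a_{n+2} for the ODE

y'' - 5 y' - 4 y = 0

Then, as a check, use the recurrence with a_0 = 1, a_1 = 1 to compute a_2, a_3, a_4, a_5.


Substitute y = sum_n a_n x^n.
y''(x) has coefficient (n+2)(n+1) a_{n+2} at x^n;
-5 y'(x) has coefficient -5 (n+1) a_{n+1} at x^n;
-4 y(x) has coefficient -4 a_n at x^n.
Matching x^n: (n+2)(n+1) a_{n+2} - 5 (n+1) a_{n+1} - 4 a_n = 0.
Thus a_{n+2} = [5 (n+1) a_{n+1} + 4 a_n] / ((n+1)(n+2)).

Check with a_0 = 1, a_1 = 1 (apply the recurrence for n = 0, 1, 2, 3): a_0 = 1, a_1 = 1, a_2 = 9/2, a_3 = 49/6, a_4 = 281/24, a_5 = 1601/120.

a_(n+2) = [5 (n+1) a_(n+1) + 4 a_n] / ((n+1)(n+2)); check: a_0 = 1, a_1 = 1, a_2 = 9/2, a_3 = 49/6, a_4 = 281/24, a_5 = 1601/120


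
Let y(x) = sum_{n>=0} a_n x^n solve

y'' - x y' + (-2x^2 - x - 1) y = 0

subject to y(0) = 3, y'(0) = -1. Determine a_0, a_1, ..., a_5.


Ansatz: y(x) = sum_{n>=0} a_n x^n, so y'(x) = sum_{n>=1} n a_n x^(n-1) and y''(x) = sum_{n>=2} n(n-1) a_n x^(n-2).
Substitute into P(x) y'' + Q(x) y' + R(x) y = 0 with P(x) = 1, Q(x) = -x, R(x) = -2x^2 - x - 1, and match powers of x.
Initial conditions: a_0 = 3, a_1 = -1.
Setting the coefficient of each power of x to zero and solving order by order (substituting the coefficients already found):
  x^0: 2 a_2 - a_0 = 0  ->  2 a_2 = a_0 = 3  ->  a_2 = 3/2
  x^1: 6 a_3 - 2 a_1 - a_0 = 0  ->  6 a_3 = 2 a_1 + a_0 = 1  ->  a_3 = 1/6
  x^2: 12 a_4 - 3 a_2 - a_1 - 2 a_0 = 0  ->  12 a_4 = 3 a_2 + a_1 + 2 a_0 = 19/2  ->  a_4 = 19/24
  x^3: 20 a_5 - 4 a_3 - a_2 - 2 a_1 = 0  ->  20 a_5 = 4 a_3 + a_2 + 2 a_1 = 1/6  ->  a_5 = 1/120
Truncated series: y(x) = 3 - x + (3/2) x^2 + (1/6) x^3 + (19/24) x^4 + (1/120) x^5 + O(x^6).

a_0 = 3; a_1 = -1; a_2 = 3/2; a_3 = 1/6; a_4 = 19/24; a_5 = 1/120


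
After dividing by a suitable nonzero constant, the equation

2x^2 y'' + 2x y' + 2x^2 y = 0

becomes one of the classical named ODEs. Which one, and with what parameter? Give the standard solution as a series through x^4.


All three coefficients share the factor 2; dividing through by 2 gives  x^2 y'' + x y' + x^2 y = 0.
This matches the Bessel equation x^2 y'' + x y' + (x^2 - nu^2) y = 0 with nu^2 = 0, so nu = 0; the solution bounded at x = 0 is J_0(x).
Frobenius at x = 0: indicial roots ±nu; for r = nu the recurrence k(k + 2nu) c_k = -c_{k-2} gives the standard series J_nu(x) = sum_{k>=0} (-1)^k / (k! (k+nu)!) (x/2)^(2k+nu). Evaluate the first 3 terms:
  k = 0: (-1)^0 / (0! * 0! * 2^0) x^0 = 1/(1*1*1) x^0 = (1) x^0
  k = 1: (-1)^1 / (1! * 1! * 2^2) x^2 = -1/(1*1*4) x^2 = (-1/4) x^2
  k = 2: (-1)^2 / (2! * 2! * 2^4) x^4 = 1/(2*2*16) x^4 = (1/64) x^4
Hence J_0(x) = x^4/64 - x^2/4 + 1 + ....

J_0(x); series = x^4/64 - x^2/4 + 1


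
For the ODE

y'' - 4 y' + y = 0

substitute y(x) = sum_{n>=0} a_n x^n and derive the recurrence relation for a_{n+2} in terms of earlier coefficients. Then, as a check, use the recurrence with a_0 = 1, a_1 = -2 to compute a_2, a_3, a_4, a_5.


Substitute y = sum_n a_n x^n.
y''(x) has coefficient (n+2)(n+1) a_{n+2} at x^n;
-4 y'(x) has coefficient -4 (n+1) a_{n+1} at x^n;
y(x) has coefficient 1 a_n at x^n.
Matching x^n: (n+2)(n+1) a_{n+2} - 4 (n+1) a_{n+1} + 1 a_n = 0.
Thus a_{n+2} = [4 (n+1) a_{n+1} - 1 a_n] / ((n+1)(n+2)).

Check with a_0 = 1, a_1 = -2 (apply the recurrence for n = 0, 1, 2, 3): a_0 = 1, a_1 = -2, a_2 = -9/2, a_3 = -17/3, a_4 = -127/24, a_5 = -79/20.

a_(n+2) = [4 (n+1) a_(n+1) - 1 a_n] / ((n+1)(n+2)); check: a_0 = 1, a_1 = -2, a_2 = -9/2, a_3 = -17/3, a_4 = -127/24, a_5 = -79/20


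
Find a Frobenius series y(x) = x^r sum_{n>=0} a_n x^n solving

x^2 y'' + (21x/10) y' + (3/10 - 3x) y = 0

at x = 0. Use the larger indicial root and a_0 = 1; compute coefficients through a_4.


Write in Frobenius form y'' + (p(x)/x) y' + (q(x)/x^2) y = 0:
  p(x) = 21/10,  q(x) = 3/10 - 3x.
Indicial equation: r(r-1) + (21/10) r + (3/10) = 0 -> roots r_1 = -1/2, r_2 = -3/5.
Take r = r_1 = -1/2. Let y(x) = x^r sum_{n>=0} a_n x^n with a_0 = 1.
Substitute y = x^r sum a_n x^n and match x^{r+n}. The recurrence is
  D(n) a_n - 3 a_{n-1} = 0,  where D(n) = (r+n)(r+n-1) + (21/10)(r+n) + (3/10).
  a_n = 3 / D(n) * a_{n-1}.
Since the indicial polynomial factors as (r - r_1)(r - r_2), D(n) = (r_1 + n - r_1)(r_1 + n - r_2) = n(n + 1/10).
Evaluating step by step (a_0 = 1):
  n = 1: D(1) = 1(1 + 1/10) = 11/10; numerator = 3(1) = 3; a_1 = (3)/(11/10) = 30/11
  n = 2: D(2) = 2(2 + 1/10) = 21/5; numerator = 3(30/11) = 90/11; a_2 = (90/11)/(21/5) = 150/77
  n = 3: D(3) = 3(3 + 1/10) = 93/10; numerator = 3(150/77) = 450/77; a_3 = (450/77)/(93/10) = 1500/2387
  n = 4: D(4) = 4(4 + 1/10) = 82/5; numerator = 3(1500/2387) = 4500/2387; a_4 = (4500/2387)/(82/5) = 11250/97867

r = -1/2; a_0 = 1; a_1 = 30/11; a_2 = 150/77; a_3 = 1500/2387; a_4 = 11250/97867


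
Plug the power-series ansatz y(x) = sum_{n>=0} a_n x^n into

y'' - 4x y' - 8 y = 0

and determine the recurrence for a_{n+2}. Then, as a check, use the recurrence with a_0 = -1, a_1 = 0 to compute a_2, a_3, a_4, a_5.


Substitute y = sum_n a_n x^n.
y''(x) has coefficient (n+2)(n+1) a_{n+2} at x^n;
-4 x y'(x) has coefficient -4 n a_n at x^n (shift);
-8 y(x) has coefficient -8 a_n at x^n.
Matching x^n: (n+2)(n+1) a_{n+2} + (-4n - 8) a_n = 0.
Thus a_{n+2} = (4n + 8) / ((n+1)(n+2)) * a_n.

Check with a_0 = -1, a_1 = 0 (apply the recurrence for n = 0, 1, 2, 3): a_0 = -1, a_1 = 0, a_2 = -4, a_3 = 0, a_4 = -16/3, a_5 = 0.

a_(n+2) = (4n + 8) / ((n+1)(n+2)) * a_n; check: a_0 = -1, a_1 = 0, a_2 = -4, a_3 = 0, a_4 = -16/3, a_5 = 0


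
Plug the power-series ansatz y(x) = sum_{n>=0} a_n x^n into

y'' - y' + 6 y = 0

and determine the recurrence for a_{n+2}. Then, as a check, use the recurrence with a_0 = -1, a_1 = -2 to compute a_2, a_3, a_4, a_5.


Substitute y = sum_n a_n x^n.
y''(x) has coefficient (n+2)(n+1) a_{n+2} at x^n;
-y'(x) has coefficient -(n+1) a_{n+1} at x^n;
6 y(x) has coefficient 6 a_n at x^n.
Matching x^n: (n+2)(n+1) a_{n+2} - (n+1) a_{n+1} + 6 a_n = 0.
Thus a_{n+2} = [(n+1) a_{n+1} - 6 a_n] / ((n+1)(n+2)).

Check with a_0 = -1, a_1 = -2 (apply the recurrence for n = 0, 1, 2, 3): a_0 = -1, a_1 = -2, a_2 = 2, a_3 = 8/3, a_4 = -1/3, a_5 = -13/15.

a_(n+2) = [(n+1) a_(n+1) - 6 a_n] / ((n+1)(n+2)); check: a_0 = -1, a_1 = -2, a_2 = 2, a_3 = 8/3, a_4 = -1/3, a_5 = -13/15


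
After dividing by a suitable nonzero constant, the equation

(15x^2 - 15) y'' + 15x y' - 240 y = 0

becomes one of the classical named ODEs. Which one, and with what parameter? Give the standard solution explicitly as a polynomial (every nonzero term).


All three coefficients share the factor -15; dividing through by -15 gives  (1 - x^2) y'' - x y' + 16 y = 0.
This matches the Chebyshev equation (1 - x^2) y'' - x y' + n^2 y = 0 (note the -x y' term, not -2x y') with n^2 = 16, so n = 4; the polynomial solution is T_4(x).
With y = sum_k a_k x^k, matching x^k gives (k+2)(k+1) a_{k+2} = (k^2 - n^2) a_k = (k - 4)(k + 4) a_k. The right side vanishes at k = 4, so the series with the parity of 4 terminates at degree 4.
Standard normalization: leading coefficient of T_n is 2^(n-1), so a_4 = 2^3 = 8. Work downward with a_k = (k+1)(k+2) a_{k+2} / ((k - 4)(k + 4)):
  a_2 = (3)(4)(8) / ((2 - 4)(2 + 4)) = 96/(-12) = -8
  a_0 = (1)(2)(-8) / ((0 - 4)(0 + 4)) = -16/(-16) = 1
Hence T_4(x) = 8 x^4 - 8 x^2 + 1.

T_4(x); series = 8 x^4 - 8 x^2 + 1


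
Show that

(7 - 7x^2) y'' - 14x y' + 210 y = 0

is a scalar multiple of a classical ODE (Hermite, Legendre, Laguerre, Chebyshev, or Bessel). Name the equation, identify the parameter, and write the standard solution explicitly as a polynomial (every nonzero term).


All three coefficients share the factor 7; dividing through by 7 gives  (1 - x^2) y'' - 2x y' + 30 y = 0.
This matches the Legendre equation (1 - x^2) y'' - 2x y' + n(n+1) y = 0 (note the -2x y' term) with n(n+1) = 30, so n = 5; the polynomial solution is P_5(x).
With y = sum_k a_k x^k, matching x^k gives (k+2)(k+1) a_{k+2} = [k(k+1) - n(n+1)] a_k = (k - 5)(k + 6) a_k. The right side vanishes at k = 5, so the series with the parity of 5 terminates at degree 5.
Standard normalization (P_n(1) = 1): leading coefficient (2n)!/(2^n (n!)^2) = 3628800/(32*14400) = 63/8, so a_5 = 63/8. Work downward with a_k = (k+1)(k+2) a_{k+2} / ((k - 5)(k + 6)):
  a_3 = (4)(5)(63/8) / ((3 - 5)(3 + 6)) = (315/2)/(-18) = -35/4
  a_1 = (2)(3)(-35/4) / ((1 - 5)(1 + 6)) = (-105/2)/(-28) = 15/8
Hence P_5(x) = 63 x^5/8 - 35 x^3/4 + 15 x/8.

P_5(x); series = 63 x^5/8 - 35 x^3/4 + 15 x/8
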